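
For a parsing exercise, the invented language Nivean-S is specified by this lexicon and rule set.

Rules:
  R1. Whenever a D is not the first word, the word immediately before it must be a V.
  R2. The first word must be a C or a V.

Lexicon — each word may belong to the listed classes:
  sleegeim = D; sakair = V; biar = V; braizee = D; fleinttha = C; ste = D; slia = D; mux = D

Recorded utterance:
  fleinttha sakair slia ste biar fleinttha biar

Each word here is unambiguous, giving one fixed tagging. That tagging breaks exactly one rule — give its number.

Fixed tagging: C V D D V C V.
Checking each rule: R1 fails, R2 ok.
Only rule 1 fails.

1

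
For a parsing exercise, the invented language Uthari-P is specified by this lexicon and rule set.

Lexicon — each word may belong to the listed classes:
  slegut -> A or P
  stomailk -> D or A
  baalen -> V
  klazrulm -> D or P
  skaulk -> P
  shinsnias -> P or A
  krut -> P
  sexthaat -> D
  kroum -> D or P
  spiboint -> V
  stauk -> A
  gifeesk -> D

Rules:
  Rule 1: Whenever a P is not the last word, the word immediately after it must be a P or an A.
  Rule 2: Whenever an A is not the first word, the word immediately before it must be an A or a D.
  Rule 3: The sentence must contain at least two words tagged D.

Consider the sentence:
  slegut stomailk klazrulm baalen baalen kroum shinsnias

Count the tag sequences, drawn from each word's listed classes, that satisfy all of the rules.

5

Candidates per position — 1:slegut {A,P}; 2:stomailk {D,A}; 3:klazrulm {D,P}; 4:baalen {V}; 5:baalen {V}; 6:kroum {D,P}; 7:shinsnias {P,A}.
There are 32 candidate sequences in total.
The sequences that satisfy every rule: A D D V V D P; A D D V V D A; A D D V V P P; A A D V V D P; A A D V V D A.
Count = 5.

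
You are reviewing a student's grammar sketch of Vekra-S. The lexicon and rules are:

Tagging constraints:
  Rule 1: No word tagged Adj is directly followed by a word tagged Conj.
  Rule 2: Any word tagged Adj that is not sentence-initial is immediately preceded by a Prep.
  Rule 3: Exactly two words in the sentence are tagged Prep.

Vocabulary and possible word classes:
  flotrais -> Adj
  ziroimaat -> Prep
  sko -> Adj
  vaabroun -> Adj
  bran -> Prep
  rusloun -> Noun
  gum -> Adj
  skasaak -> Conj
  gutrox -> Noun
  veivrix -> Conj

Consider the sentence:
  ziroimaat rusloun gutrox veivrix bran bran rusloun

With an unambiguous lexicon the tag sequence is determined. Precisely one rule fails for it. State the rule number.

Fixed tagging: Prep Noun Noun Conj Prep Prep Noun.
Applying the rules: R1 ✓, R2 ✓, R3 ✗.
Only rule 3 fails.

3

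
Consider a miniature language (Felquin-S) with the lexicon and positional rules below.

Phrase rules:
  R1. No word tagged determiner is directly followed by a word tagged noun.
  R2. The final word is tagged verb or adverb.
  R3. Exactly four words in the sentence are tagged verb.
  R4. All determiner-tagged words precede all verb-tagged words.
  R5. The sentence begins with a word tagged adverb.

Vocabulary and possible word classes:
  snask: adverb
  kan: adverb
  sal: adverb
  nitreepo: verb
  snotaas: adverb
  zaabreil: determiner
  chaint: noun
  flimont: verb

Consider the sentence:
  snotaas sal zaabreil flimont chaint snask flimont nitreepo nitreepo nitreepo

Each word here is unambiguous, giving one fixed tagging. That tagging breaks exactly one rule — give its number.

Fixed tagging: adverb adverb determiner verb noun adverb verb verb verb verb.
Checking each rule: R1 pass, R2 pass, R3 fail, R4 pass, R5 pass.
Only rule 3 fails.

3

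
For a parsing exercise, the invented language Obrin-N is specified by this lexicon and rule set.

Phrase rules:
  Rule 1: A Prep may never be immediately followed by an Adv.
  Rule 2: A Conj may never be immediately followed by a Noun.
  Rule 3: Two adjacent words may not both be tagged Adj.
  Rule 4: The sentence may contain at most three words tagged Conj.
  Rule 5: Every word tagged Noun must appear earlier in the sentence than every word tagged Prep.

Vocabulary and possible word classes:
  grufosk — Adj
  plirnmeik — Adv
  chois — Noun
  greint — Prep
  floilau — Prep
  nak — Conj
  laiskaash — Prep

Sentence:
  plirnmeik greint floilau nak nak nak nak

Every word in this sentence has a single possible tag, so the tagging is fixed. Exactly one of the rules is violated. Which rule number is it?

4

Fixed tagging: Adv Prep Prep Conj Conj Conj Conj.
Checking each rule: R1 ok, R2 ok, R3 ok, R4 fails, R5 ok.
Only rule 4 fails.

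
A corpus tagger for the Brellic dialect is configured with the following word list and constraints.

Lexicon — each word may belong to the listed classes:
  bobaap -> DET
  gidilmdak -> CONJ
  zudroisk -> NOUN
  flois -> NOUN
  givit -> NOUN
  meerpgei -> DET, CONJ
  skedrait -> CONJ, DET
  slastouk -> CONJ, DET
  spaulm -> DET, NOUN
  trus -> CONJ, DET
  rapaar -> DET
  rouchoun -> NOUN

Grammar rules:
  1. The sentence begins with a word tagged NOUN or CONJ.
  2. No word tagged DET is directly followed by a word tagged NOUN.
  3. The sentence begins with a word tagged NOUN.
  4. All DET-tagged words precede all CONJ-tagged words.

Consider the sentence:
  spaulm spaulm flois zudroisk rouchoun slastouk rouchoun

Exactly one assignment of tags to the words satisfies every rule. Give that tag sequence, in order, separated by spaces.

Candidates per position — 1:spaulm {DET,NOUN}; 2:spaulm {DET,NOUN}; 3:flois {NOUN}; 4:zudroisk {NOUN}; 5:rouchoun {NOUN}; 6:slastouk {CONJ,DET}; 7:rouchoun {NOUN}.
If word 1 were DET, no tagging could satisfy rule 1; so word 1 is NOUN.
If word 2 were DET, no tagging could satisfy rule 2; so word 2 is NOUN.
If word 6 were DET, no tagging could satisfy rule 2; so word 6 is CONJ.
The unique satisfying tagging is: NOUN NOUN NOUN NOUN NOUN CONJ NOUN.
Check: rule 1 ✓; rule 2 ✓; rule 3 ✓; rule 4 ✓.

NOUN NOUN NOUN NOUN NOUN CONJ NOUN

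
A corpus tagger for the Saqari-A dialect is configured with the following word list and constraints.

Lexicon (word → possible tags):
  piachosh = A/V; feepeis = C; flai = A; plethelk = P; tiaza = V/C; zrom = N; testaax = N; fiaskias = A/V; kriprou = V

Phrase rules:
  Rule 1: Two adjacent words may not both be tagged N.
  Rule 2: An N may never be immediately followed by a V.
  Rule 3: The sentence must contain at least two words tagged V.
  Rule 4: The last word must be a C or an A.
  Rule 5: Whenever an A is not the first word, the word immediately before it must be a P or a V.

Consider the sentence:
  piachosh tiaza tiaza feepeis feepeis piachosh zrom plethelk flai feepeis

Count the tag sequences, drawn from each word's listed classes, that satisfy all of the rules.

7

Candidates per position — 1:piachosh {A,V}; 2:tiaza {V,C}; 3:tiaza {V,C}; 4:feepeis {C}; 5:feepeis {C}; 6:piachosh {A,V}; 7:zrom {N}; 8:plethelk {P}; 9:flai {A}; 10:feepeis {C}.
There are 16 candidate sequences in total.
Checking each against the rules leaves 7 sequences.
Count = 7.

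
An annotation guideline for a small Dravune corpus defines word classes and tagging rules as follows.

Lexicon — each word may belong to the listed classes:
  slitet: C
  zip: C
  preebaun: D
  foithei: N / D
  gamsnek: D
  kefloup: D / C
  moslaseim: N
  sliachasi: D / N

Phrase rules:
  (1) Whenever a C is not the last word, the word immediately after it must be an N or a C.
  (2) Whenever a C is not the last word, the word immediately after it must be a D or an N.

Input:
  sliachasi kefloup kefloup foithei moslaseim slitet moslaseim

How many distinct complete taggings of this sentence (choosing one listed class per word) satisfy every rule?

Candidates per position — 1:sliachasi {D,N}; 2:kefloup {D,C}; 3:kefloup {D,C}; 4:foithei {N,D}; 5:moslaseim {N}; 6:slitet {C}; 7:moslaseim {N}.
There are 16 candidate sequences in total.
Checking each against the rules leaves 6 sequences.
Count = 6.

6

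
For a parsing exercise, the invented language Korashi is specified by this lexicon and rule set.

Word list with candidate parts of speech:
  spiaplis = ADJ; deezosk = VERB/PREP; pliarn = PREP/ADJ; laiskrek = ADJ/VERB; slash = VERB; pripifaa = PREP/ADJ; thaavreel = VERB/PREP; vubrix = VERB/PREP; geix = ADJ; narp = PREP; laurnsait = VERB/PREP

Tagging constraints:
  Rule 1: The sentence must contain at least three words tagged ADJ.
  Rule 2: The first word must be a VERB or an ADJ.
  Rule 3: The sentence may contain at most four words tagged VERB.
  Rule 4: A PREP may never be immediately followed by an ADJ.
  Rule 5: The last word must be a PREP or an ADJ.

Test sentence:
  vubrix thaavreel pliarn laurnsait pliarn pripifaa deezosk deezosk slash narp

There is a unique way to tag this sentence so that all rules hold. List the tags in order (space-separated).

Candidates per position — 1:vubrix {VERB,PREP}; 2:thaavreel {VERB,PREP}; 3:pliarn {PREP,ADJ}; 4:laurnsait {VERB,PREP}; 5:pliarn {PREP,ADJ}; 6:pripifaa {PREP,ADJ}; 7:deezosk {VERB,PREP}; 8:deezosk {VERB,PREP}; 9:slash {VERB}; 10:narp {PREP}.
Word 1 cannot be PREP — rule 2 would then fail for every completion. It is VERB.
Word 3 cannot be PREP — rule 1 would then fail for every completion. It is ADJ.
Word 5 cannot be PREP — rule 1 would then fail for every completion. It is ADJ.
Word 6 cannot be PREP — rule 1 would then fail for every completion. It is ADJ.
Word 2 cannot be PREP — rule 4 would then fail for every completion. It is VERB.
Word 4 cannot be PREP — rule 4 would then fail for every completion. It is VERB.
Word 7 cannot be VERB — rule 3 would then fail for every completion. It is PREP.
Word 8 cannot be VERB — rule 3 would then fail for every completion. It is PREP.
The only consistent sequence is: VERB VERB ADJ VERB ADJ ADJ PREP PREP VERB PREP.
Checking: rule 1 holds; rule 2 holds; rule 3 holds; rule 4 holds; rule 5 holds.

VERB VERB ADJ VERB ADJ ADJ PREP PREP VERB PREP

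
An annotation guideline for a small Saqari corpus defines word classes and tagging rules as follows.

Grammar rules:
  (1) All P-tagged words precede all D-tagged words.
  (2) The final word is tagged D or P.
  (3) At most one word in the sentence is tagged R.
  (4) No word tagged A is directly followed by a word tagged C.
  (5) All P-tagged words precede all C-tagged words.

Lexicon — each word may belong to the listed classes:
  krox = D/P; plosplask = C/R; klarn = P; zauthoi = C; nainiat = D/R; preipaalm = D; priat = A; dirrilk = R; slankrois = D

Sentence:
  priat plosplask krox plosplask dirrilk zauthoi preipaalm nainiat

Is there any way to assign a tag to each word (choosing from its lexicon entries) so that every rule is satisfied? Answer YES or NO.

NO

Candidates per position — 1:priat {A}; 2:plosplask {C,R}; 3:krox {D,P}; 4:plosplask {C,R}; 5:dirrilk {R}; 6:zauthoi {C}; 7:preipaalm {D}; 8:nainiat {D,R}.
Every candidate sequence violates at least one rule; no consistent tagging exists.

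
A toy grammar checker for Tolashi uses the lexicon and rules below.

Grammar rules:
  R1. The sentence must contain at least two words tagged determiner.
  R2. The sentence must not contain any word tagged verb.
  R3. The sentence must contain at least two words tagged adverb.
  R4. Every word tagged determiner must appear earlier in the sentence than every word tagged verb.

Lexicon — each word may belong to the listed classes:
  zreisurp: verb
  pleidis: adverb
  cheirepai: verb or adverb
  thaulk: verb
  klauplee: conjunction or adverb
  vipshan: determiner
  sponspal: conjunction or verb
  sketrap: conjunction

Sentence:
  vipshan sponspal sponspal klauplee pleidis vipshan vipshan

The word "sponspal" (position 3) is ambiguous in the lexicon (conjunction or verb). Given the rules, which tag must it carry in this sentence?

Candidates per position — 1:vipshan {determiner}; 2:sponspal {conjunction,verb}; 3:sponspal {conjunction,verb}; 4:klauplee {conjunction,adverb}; 5:pleidis {adverb}; 6:vipshan {determiner}; 7:vipshan {determiner}.
If word 2 were verb, no tagging could satisfy rule 2; so word 2 is conjunction.
If word 3 were verb, no tagging could satisfy rule 2; so word 3 is conjunction.
If word 4 were conjunction, no tagging could satisfy rule 3; so word 4 is adverb.
That leaves exactly one tagging: determiner conjunction conjunction adverb adverb determiner determiner.
Checking: rule 1 ok; rule 2 ok; rule 3 ok; rule 4 ok.

conjunction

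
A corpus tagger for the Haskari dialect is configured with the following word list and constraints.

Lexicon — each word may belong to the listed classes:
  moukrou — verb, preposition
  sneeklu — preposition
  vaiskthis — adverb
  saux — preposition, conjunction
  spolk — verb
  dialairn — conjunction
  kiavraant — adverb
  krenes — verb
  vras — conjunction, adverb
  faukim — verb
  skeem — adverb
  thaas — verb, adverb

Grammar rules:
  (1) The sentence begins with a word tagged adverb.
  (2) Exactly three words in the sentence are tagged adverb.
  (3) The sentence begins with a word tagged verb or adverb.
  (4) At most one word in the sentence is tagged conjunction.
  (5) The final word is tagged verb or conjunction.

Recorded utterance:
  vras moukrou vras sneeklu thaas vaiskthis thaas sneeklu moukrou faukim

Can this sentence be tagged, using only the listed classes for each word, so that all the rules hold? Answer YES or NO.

Candidates per position — 1:vras {conjunction,adverb}; 2:moukrou {verb,preposition}; 3:vras {conjunction,adverb}; 4:sneeklu {preposition}; 5:thaas {verb,adverb}; 6:vaiskthis {adverb}; 7:thaas {verb,adverb}; 8:sneeklu {preposition}; 9:moukrou {verb,preposition}; 10:faukim {verb}.
One satisfying assignment: adverb preposition conjunction preposition verb adverb adverb preposition preposition verb.
Verifying each rule — rule 1 ✓; rule 2 ✓; rule 3 ✓; rule 4 ✓; rule 5 ✓.

YES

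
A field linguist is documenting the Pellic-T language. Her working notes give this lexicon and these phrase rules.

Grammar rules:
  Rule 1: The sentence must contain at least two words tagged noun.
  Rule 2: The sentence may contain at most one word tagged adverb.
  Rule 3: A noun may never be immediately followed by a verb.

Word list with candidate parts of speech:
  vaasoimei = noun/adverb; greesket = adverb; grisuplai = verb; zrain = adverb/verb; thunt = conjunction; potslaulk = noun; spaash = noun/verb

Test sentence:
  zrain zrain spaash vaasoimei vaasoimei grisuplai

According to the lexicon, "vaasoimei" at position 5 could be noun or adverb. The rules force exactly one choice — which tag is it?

adverb

Candidates per position — 1:zrain {adverb,verb}; 2:zrain {adverb,verb}; 3:spaash {noun,verb}; 4:vaasoimei {noun,adverb}; 5:vaasoimei {noun,adverb}; 6:grisuplai {verb}.
Word 5 cannot be noun — rule 3 would then fail for every completion. It is adverb.
Word 1 cannot be adverb — rule 2 would then fail for every completion. It is verb.
Word 2 cannot be adverb — rule 2 would then fail for every completion. It is verb.
Word 3 cannot be verb — rule 1 would then fail for every completion. It is noun.
Word 4 cannot be adverb — rule 1 would then fail for every completion. It is noun.
The unique satisfying tagging is: verb verb noun noun adverb verb.
Rule-by-rule: rule 1 satisfied; rule 2 satisfied; rule 3 satisfied.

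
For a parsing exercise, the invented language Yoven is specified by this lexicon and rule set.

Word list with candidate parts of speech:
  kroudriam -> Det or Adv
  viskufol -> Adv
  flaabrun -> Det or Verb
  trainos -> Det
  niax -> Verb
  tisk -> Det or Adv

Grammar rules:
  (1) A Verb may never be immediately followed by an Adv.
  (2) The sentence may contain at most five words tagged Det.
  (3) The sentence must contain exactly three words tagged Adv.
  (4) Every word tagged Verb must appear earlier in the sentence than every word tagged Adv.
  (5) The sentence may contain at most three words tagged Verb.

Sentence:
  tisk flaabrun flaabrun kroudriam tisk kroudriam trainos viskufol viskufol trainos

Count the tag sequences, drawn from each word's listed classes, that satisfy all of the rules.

Candidates per position — 1:tisk {Det,Adv}; 2:flaabrun {Det,Verb}; 3:flaabrun {Det,Verb}; 4:kroudriam {Det,Adv}; 5:tisk {Det,Adv}; 6:kroudriam {Det,Adv}; 7:trainos {Det}; 8:viskufol {Adv}; 9:viskufol {Adv}; 10:trainos {Det}.
There are 64 candidate sequences in total.
The sequences that satisfy every rule: Det Verb Verb Det Det Adv Det Adv Adv Det; Det Verb Verb Det Adv Det Det Adv Adv Det.
Count = 2.

2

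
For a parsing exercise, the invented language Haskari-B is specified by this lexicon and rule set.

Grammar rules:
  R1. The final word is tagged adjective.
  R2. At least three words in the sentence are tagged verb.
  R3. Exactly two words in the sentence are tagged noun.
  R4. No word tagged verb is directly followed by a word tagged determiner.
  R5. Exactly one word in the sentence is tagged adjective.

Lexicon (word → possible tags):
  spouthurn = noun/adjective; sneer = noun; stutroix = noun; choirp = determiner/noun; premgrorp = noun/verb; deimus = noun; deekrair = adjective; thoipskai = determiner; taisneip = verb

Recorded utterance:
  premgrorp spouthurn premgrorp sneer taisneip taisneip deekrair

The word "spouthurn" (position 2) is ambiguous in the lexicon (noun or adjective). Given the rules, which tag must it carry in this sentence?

noun

Candidates per position — 1:premgrorp {noun,verb}; 2:spouthurn {noun,adjective}; 3:premgrorp {noun,verb}; 4:sneer {noun}; 5:taisneip {verb}; 6:taisneip {verb}; 7:deekrair {adjective}.
Position 2: tagging it adjective would leave rule 5 unsatisfiable, so it must be noun.
Position 3: tagging it noun would leave rule 3 unsatisfiable, so it must be verb.
Position 1: tagging it noun would leave rule 3 unsatisfiable, so it must be verb.
So the tagging must be: verb noun verb noun verb verb adjective.
Check: rule 1 satisfied; rule 2 satisfied; rule 3 satisfied; rule 4 satisfied; rule 5 satisfied.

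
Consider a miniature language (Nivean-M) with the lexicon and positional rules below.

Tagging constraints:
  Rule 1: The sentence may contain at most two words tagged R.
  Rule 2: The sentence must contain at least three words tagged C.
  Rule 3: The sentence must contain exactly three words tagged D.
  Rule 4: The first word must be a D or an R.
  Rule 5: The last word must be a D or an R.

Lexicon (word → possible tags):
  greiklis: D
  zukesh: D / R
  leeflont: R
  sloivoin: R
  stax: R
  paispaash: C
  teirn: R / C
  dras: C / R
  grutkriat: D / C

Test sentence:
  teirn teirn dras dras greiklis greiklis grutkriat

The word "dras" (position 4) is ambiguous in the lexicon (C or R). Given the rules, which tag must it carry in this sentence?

Candidates per position — 1:teirn {R,C}; 2:teirn {R,C}; 3:dras {C,R}; 4:dras {C,R}; 5:greiklis {D}; 6:greiklis {D}; 7:grutkriat {D,C}.
At position 1, choosing C makes rule 4 impossible to satisfy; hence R.
At position 7, choosing C makes rule 3 impossible to satisfy; hence D.
At position 2, choosing R makes rule 2 impossible to satisfy; hence C.
At position 3, choosing R makes rule 2 impossible to satisfy; hence C.
At position 4, choosing R makes rule 2 impossible to satisfy; hence C.
That leaves exactly one tagging: R C C C D D D.
Checking: rule 1 holds; rule 2 holds; rule 3 holds; rule 4 holds; rule 5 holds.

C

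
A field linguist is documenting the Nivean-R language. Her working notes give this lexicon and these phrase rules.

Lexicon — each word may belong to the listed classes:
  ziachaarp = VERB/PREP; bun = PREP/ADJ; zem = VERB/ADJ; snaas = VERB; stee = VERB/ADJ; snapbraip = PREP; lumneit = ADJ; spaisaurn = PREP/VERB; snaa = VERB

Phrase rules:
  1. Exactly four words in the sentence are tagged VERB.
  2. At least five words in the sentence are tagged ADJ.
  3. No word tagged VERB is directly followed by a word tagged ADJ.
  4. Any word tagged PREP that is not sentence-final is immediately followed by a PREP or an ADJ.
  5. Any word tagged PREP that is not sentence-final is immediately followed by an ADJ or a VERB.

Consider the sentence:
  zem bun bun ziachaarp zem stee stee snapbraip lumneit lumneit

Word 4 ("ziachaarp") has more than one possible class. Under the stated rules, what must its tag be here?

Candidates per position — 1:zem {VERB,ADJ}; 2:bun {PREP,ADJ}; 3:bun {PREP,ADJ}; 4:ziachaarp {VERB,PREP}; 5:zem {VERB,ADJ}; 6:stee {VERB,ADJ}; 7:stee {VERB,ADJ}; 8:snapbraip {PREP}; 9:lumneit {ADJ}; 10:lumneit {ADJ}.
Position 4: the remaining choice is settled jointly with positions 1, 2, 3, 5, 6, 7 — only VERB at position 4 is part of a tagging that satisfies every rule.
That leaves exactly one tagging: ADJ ADJ ADJ VERB VERB VERB VERB PREP ADJ ADJ.
Rule-by-rule: rule 1 holds; rule 2 holds; rule 3 holds; rule 4 holds; rule 5 holds.

VERB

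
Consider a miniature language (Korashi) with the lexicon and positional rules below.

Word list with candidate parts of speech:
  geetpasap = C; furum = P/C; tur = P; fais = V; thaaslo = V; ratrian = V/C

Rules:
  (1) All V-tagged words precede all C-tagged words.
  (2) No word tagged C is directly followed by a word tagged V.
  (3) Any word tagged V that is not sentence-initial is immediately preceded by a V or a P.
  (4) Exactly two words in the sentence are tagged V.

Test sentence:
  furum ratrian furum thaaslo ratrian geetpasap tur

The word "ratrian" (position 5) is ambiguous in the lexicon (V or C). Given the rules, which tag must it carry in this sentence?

C

Candidates per position — 1:furum {P,C}; 2:ratrian {V,C}; 3:furum {P,C}; 4:thaaslo {V}; 5:ratrian {V,C}; 6:geetpasap {C}; 7:tur {P}.
Position 1: C is ruled out by rule 1; that leaves P.
Position 2: C is ruled out by rule 1; that leaves V.
Position 3: C is ruled out by rule 1; that leaves P.
Position 5: V is ruled out by rule 4; that leaves C.
The unique satisfying tagging is: P V P V C C P.
Check: rule 1 satisfied; rule 2 satisfied; rule 3 satisfied; rule 4 satisfied.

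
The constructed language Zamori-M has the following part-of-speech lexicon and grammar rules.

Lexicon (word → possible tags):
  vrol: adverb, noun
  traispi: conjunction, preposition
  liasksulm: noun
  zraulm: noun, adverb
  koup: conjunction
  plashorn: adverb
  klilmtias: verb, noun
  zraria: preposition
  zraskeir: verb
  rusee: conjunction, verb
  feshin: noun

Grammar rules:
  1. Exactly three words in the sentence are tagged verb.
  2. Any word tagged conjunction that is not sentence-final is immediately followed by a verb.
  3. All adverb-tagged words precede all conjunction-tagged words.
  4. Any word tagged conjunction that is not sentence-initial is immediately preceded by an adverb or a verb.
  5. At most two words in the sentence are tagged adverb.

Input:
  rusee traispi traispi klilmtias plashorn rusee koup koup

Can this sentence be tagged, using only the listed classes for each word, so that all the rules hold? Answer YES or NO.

Candidates per position — 1:rusee {conjunction,verb}; 2:traispi {conjunction,preposition}; 3:traispi {conjunction,preposition}; 4:klilmtias {verb,noun}; 5:plashorn {adverb}; 6:rusee {conjunction,verb}; 7:koup {conjunction}; 8:koup {conjunction}.
Rule 2 cannot be satisfied by any choice of tags from the lexicon.
So there is no consistent tagging.

NO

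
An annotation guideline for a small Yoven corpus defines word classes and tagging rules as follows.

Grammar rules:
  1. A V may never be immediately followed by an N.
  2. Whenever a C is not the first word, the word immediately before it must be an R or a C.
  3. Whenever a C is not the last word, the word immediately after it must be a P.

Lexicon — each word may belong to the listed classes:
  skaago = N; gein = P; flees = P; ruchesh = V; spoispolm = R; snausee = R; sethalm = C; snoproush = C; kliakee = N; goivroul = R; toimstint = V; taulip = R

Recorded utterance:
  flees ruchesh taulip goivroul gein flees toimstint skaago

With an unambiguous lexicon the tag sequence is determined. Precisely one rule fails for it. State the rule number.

1

Fixed tagging: P V R R P P V N.
Checking each rule: R1 ✗, R2 ✓, R3 ✓.
Only rule 1 fails.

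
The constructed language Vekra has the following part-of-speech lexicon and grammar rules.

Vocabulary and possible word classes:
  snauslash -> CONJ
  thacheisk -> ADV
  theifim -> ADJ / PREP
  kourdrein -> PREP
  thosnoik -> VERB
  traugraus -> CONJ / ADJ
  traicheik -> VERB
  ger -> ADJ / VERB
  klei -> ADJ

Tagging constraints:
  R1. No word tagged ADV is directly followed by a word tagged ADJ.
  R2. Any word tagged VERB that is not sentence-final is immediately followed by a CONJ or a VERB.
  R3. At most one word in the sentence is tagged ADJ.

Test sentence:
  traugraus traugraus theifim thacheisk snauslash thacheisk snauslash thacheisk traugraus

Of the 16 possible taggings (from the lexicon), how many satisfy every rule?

Candidates per position — 1:traugraus {CONJ,ADJ}; 2:traugraus {CONJ,ADJ}; 3:theifim {ADJ,PREP}; 4:thacheisk {ADV}; 5:snauslash {CONJ}; 6:thacheisk {ADV}; 7:snauslash {CONJ}; 8:thacheisk {ADV}; 9:traugraus {CONJ,ADJ}.
There are 16 candidate sequences in total.
The sequences that satisfy every rule: CONJ CONJ ADJ ADV CONJ ADV CONJ ADV CONJ; CONJ CONJ PREP ADV CONJ ADV CONJ ADV CONJ; CONJ ADJ PREP ADV CONJ ADV CONJ ADV CONJ; ADJ CONJ PREP ADV CONJ ADV CONJ ADV CONJ.
Count = 4.

4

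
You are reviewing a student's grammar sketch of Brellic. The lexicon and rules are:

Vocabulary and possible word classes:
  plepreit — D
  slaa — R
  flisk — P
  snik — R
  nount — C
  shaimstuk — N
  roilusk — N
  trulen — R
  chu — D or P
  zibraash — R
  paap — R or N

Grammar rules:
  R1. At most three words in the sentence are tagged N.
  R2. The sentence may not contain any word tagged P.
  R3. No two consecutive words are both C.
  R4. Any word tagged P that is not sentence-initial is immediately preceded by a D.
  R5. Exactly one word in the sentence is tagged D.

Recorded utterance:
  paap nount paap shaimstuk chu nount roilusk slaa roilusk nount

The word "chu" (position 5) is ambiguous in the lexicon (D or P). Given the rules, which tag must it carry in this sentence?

D

Candidates per position — 1:paap {R,N}; 2:nount {C}; 3:paap {R,N}; 4:shaimstuk {N}; 5:chu {D,P}; 6:nount {C}; 7:roilusk {N}; 8:slaa {R}; 9:roilusk {N}; 10:nount {C}.
Position 1: tagging it N would leave rule 1 unsatisfiable, so it must be R.
Position 3: tagging it N would leave rule 1 unsatisfiable, so it must be R.
Position 5: tagging it P would leave rule 2 unsatisfiable, so it must be D.
So the tagging must be: R C R N D C N R N C.
Rule-by-rule: rule 1 satisfied; rule 2 satisfied; rule 3 satisfied; rule 4 satisfied; rule 5 satisfied.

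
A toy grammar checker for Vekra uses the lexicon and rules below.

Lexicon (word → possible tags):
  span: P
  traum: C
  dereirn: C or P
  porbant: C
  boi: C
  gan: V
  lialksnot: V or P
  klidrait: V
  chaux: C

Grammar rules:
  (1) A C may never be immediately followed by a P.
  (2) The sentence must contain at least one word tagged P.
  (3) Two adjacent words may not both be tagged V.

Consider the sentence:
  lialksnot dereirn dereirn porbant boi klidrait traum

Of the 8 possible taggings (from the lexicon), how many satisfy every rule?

Candidates per position — 1:lialksnot {V,P}; 2:dereirn {C,P}; 3:dereirn {C,P}; 4:porbant {C}; 5:boi {C}; 6:klidrait {V}; 7:traum {C}.
There are 8 candidate sequences in total.
The sequences that satisfy every rule: V P C C C V C; V P P C C V C; P C C C C V C; P P C C C V C; P P P C C V C.
Count = 5.

5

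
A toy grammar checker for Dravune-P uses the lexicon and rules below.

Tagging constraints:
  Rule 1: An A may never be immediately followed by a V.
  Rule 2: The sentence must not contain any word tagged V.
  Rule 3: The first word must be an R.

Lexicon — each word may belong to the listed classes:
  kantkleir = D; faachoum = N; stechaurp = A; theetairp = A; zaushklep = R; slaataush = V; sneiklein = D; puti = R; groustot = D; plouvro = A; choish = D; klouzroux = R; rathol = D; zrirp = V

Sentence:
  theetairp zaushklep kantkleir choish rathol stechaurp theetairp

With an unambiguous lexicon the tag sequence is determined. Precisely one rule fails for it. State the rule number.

3

Fixed tagging: A R D D D A A.
Checking each rule: R1 holds, R2 holds, R3 violated.
Only rule 3 fails.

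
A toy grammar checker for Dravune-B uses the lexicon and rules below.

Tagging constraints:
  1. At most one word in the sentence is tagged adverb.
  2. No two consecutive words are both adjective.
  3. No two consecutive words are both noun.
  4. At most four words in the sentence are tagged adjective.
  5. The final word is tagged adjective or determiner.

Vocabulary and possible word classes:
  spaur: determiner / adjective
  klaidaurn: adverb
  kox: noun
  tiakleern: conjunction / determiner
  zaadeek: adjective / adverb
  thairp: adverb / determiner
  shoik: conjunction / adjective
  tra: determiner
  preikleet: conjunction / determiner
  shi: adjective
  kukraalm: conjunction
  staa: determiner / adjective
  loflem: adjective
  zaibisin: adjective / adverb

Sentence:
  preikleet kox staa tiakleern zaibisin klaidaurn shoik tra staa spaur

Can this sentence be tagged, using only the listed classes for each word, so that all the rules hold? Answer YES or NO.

YES

Candidates per position — 1:preikleet {conjunction,determiner}; 2:kox {noun}; 3:staa {determiner,adjective}; 4:tiakleern {conjunction,determiner}; 5:zaibisin {adjective,adverb}; 6:klaidaurn {adverb}; 7:shoik {conjunction,adjective}; 8:tra {determiner}; 9:staa {determiner,adjective}; 10:spaur {determiner,adjective}.
One satisfying assignment: determiner noun adjective conjunction adjective adverb conjunction determiner determiner determiner.
Check: rule 1 ✓; rule 2 ✓; rule 3 ✓; rule 4 ✓; rule 5 ✓.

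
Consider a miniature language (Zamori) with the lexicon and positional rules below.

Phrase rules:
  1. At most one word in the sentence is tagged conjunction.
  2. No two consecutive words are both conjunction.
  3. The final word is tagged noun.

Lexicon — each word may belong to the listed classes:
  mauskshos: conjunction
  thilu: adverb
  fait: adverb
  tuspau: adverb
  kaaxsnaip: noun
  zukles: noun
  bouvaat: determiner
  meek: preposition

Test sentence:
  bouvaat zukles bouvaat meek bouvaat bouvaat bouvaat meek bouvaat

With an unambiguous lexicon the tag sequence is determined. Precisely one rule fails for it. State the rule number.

3

Fixed tagging: determiner noun determiner preposition determiner determiner determiner preposition determiner.
Applying the rules: R1 pass, R2 pass, R3 fail.
Only rule 3 fails.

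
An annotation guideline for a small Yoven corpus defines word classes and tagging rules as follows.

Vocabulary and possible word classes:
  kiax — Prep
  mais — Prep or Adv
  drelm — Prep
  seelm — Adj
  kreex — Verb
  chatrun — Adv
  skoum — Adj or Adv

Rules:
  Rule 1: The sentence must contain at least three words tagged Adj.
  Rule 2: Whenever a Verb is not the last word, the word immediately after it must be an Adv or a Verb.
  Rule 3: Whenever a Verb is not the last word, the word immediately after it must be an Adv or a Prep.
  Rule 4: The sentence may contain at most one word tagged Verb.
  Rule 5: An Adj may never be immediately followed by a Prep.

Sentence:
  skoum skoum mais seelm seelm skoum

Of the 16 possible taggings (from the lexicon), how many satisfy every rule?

Candidates per position — 1:skoum {Adj,Adv}; 2:skoum {Adj,Adv}; 3:mais {Prep,Adv}; 4:seelm {Adj}; 5:seelm {Adj}; 6:skoum {Adj,Adv}.
There are 16 candidate sequences in total.
Checking each against the rules leaves 10 sequences.
Count = 10.

10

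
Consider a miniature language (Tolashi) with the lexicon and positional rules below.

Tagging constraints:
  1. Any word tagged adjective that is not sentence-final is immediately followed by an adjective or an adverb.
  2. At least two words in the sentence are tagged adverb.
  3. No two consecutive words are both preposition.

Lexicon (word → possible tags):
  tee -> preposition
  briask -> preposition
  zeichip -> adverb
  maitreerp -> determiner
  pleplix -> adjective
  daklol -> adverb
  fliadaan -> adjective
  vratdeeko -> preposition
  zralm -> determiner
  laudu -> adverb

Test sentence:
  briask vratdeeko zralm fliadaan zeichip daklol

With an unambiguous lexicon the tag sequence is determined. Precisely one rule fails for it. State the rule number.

Fixed tagging: preposition preposition determiner adjective adverb adverb.
Checking each rule: R1 ✓, R2 ✓, R3 ✗.
Only rule 3 fails.

3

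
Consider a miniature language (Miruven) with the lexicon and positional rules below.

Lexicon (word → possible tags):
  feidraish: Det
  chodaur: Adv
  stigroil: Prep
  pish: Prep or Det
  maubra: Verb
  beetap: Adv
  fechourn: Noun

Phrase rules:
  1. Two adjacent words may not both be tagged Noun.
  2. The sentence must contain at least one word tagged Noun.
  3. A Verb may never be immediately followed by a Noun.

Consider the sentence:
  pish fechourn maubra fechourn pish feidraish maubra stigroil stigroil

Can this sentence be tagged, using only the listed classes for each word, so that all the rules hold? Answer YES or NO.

NO

Candidates per position — 1:pish {Prep,Det}; 2:fechourn {Noun}; 3:maubra {Verb}; 4:fechourn {Noun}; 5:pish {Prep,Det}; 6:feidraish {Det}; 7:maubra {Verb}; 8:stigroil {Prep}; 9:stigroil {Prep}.
Rule 3 cannot be satisfied by any choice of tags from the lexicon.
So there is no consistent tagging.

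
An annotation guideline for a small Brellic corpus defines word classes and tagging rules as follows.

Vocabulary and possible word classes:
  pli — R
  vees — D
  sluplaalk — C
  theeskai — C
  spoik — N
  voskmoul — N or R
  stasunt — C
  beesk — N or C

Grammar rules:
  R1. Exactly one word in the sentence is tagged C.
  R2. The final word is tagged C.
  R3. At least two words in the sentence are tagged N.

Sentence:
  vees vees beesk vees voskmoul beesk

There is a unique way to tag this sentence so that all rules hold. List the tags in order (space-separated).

D D N D N C

Candidates per position — 1:vees {D}; 2:vees {D}; 3:beesk {N,C}; 4:vees {D}; 5:voskmoul {N,R}; 6:beesk {N,C}.
Position 6: tagging it N would leave rule 2 unsatisfiable, so it must be C.
Position 3: tagging it C would leave rule 1 unsatisfiable, so it must be N.
Position 5: tagging it R would leave rule 3 unsatisfiable, so it must be N.
That leaves exactly one tagging: D D N D N C.
Verifying each rule — rule 1 ✓; rule 2 ✓; rule 3 ✓.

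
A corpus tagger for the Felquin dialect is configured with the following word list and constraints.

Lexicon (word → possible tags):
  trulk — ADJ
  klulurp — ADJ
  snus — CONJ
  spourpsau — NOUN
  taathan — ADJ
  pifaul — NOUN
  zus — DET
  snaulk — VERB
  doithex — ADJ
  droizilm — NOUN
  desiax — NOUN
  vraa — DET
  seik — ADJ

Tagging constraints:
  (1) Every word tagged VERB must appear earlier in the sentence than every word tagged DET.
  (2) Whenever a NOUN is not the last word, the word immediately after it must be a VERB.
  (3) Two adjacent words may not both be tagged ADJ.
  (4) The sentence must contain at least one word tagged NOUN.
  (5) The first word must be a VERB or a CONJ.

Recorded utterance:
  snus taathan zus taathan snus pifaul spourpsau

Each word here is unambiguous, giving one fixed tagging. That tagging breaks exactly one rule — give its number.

Fixed tagging: CONJ ADJ DET ADJ CONJ NOUN NOUN.
Applying the rules: R1 ok, R2 fails, R3 ok, R4 ok, R5 ok.
Only rule 2 fails.

2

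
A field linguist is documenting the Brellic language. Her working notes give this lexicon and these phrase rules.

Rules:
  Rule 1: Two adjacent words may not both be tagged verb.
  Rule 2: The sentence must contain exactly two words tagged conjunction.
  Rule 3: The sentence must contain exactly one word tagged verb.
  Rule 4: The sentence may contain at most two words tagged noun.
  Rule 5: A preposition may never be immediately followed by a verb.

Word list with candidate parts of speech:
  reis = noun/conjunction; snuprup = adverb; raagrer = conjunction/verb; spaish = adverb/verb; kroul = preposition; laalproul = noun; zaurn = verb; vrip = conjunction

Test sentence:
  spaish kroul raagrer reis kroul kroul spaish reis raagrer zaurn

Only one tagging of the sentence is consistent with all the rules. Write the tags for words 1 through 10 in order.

Candidates per position — 1:spaish {adverb,verb}; 2:kroul {preposition}; 3:raagrer {conjunction,verb}; 4:reis {noun,conjunction}; 5:kroul {preposition}; 6:kroul {preposition}; 7:spaish {adverb,verb}; 8:reis {noun,conjunction}; 9:raagrer {conjunction,verb}; 10:zaurn {verb}.
Position 1: verb is ruled out by rule 3; that leaves adverb.
Position 3: verb is ruled out by rule 3; that leaves conjunction.
Position 7: verb is ruled out by rule 3; that leaves adverb.
Position 9: verb is ruled out by rule 1; that leaves conjunction.
Position 4: conjunction is ruled out by rule 2; that leaves noun.
Position 8: conjunction is ruled out by rule 2; that leaves noun.
The only consistent sequence is: adverb preposition conjunction noun preposition preposition adverb noun conjunction verb.
Verifying each rule — rule 1 satisfied; rule 2 satisfied; rule 3 satisfied; rule 4 satisfied; rule 5 satisfied.

adverb preposition conjunction noun preposition preposition adverb noun conjunction verb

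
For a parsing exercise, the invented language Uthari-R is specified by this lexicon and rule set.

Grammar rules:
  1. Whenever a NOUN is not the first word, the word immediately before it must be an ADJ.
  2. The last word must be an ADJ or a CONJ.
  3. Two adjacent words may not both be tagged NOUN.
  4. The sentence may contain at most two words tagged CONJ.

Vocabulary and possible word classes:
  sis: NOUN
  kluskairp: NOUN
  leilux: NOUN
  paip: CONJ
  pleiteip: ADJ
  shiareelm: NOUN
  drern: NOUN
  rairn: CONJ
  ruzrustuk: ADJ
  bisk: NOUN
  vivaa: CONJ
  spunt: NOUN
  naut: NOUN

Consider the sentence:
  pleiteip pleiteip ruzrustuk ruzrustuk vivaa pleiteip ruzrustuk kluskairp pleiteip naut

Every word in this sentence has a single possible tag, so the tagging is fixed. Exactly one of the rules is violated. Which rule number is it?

Fixed tagging: ADJ ADJ ADJ ADJ CONJ ADJ ADJ NOUN ADJ NOUN.
Applying the rules: R1 ok, R2 fails, R3 ok, R4 ok.
Only rule 2 fails.

2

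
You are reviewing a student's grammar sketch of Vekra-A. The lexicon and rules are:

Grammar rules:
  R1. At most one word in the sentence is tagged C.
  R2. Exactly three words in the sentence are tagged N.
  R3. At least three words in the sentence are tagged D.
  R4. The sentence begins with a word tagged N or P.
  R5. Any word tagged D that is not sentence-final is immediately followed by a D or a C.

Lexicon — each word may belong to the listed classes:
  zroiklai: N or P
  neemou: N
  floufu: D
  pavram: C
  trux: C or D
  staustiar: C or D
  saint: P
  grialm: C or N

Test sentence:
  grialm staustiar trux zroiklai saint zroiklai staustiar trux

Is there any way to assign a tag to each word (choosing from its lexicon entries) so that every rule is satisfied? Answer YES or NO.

YES

Candidates per position — 1:grialm {C,N}; 2:staustiar {C,D}; 3:trux {C,D}; 4:zroiklai {N,P}; 5:saint {P}; 6:zroiklai {N,P}; 7:staustiar {C,D}; 8:trux {C,D}.
One satisfying assignment: N D C N P N D D.
Rule-by-rule: rule 1 ✓; rule 2 ✓; rule 3 ✓; rule 4 ✓; rule 5 ✓.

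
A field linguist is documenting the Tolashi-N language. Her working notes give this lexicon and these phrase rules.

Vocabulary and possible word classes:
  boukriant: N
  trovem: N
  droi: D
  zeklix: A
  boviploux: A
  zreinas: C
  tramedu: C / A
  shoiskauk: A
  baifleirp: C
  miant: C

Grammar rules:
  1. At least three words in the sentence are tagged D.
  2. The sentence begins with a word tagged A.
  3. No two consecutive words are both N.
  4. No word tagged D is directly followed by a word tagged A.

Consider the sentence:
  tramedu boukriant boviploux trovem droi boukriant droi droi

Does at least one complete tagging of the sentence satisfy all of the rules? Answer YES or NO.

Candidates per position — 1:tramedu {C,A}; 2:boukriant {N}; 3:boviploux {A}; 4:trovem {N}; 5:droi {D}; 6:boukriant {N}; 7:droi {D}; 8:droi {D}.
One satisfying assignment: A N A N D N D D.
Verifying each rule — rule 1 ok; rule 2 ok; rule 3 ok; rule 4 ok.

YES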